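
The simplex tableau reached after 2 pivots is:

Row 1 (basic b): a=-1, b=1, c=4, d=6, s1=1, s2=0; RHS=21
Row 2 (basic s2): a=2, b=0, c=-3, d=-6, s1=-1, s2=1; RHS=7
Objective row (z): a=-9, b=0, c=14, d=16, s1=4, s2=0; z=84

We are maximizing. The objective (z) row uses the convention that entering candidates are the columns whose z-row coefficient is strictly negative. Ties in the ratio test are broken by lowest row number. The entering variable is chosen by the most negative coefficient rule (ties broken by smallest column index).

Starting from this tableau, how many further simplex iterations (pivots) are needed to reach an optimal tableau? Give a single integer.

pivot: a in, s2 out → z = 231/2
pivot: d in, b out → z = 616/3
No improving column remains; optimal.

2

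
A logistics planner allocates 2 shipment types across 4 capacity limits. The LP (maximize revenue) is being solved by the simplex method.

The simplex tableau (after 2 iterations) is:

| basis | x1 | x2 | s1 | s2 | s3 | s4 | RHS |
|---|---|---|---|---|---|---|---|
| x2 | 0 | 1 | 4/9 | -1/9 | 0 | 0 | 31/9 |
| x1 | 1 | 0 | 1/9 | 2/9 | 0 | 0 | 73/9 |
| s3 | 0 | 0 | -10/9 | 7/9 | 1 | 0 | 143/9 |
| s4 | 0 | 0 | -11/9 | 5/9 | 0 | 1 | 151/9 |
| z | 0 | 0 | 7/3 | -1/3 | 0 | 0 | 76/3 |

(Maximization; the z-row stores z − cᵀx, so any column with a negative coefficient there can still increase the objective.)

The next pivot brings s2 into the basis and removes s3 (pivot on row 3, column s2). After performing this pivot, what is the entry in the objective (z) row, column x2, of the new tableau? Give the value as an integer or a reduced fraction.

0

Pivot element is row 3, column s2: 7/9.
Normalize row 3: new (row 3, x2) = 0/(7/9) = 0.
z-row ← z-row − (-1/3)·(new row 3): 0 − (-1/3)·0 = 0.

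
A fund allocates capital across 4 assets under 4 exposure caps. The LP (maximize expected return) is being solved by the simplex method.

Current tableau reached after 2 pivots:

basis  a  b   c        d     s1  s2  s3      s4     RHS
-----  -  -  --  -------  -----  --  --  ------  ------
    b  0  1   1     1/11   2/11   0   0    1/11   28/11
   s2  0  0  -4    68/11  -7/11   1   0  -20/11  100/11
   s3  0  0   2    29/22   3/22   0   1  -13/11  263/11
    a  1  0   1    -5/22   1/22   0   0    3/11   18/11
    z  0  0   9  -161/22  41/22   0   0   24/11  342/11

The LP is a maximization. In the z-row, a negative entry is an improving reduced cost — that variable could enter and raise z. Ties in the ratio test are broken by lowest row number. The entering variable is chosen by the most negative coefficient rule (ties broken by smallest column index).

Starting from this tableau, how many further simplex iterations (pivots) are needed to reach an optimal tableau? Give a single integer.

1

pivot: d in, s2 out → z = 1423/34
No improving column remains; optimal.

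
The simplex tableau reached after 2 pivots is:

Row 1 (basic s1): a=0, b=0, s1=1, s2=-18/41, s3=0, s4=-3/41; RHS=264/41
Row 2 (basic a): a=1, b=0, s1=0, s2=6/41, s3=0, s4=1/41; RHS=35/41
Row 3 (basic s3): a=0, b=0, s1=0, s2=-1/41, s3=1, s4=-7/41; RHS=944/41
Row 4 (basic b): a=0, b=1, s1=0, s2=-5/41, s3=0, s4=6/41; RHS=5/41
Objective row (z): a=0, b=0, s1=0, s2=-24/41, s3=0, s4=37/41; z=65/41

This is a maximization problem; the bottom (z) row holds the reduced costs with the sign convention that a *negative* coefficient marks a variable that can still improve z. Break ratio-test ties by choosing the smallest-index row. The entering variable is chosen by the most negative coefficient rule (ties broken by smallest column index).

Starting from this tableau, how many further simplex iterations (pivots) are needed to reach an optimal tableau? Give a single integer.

1

pivot: s2 in, a out → z = 5
No improving column remains; optimal.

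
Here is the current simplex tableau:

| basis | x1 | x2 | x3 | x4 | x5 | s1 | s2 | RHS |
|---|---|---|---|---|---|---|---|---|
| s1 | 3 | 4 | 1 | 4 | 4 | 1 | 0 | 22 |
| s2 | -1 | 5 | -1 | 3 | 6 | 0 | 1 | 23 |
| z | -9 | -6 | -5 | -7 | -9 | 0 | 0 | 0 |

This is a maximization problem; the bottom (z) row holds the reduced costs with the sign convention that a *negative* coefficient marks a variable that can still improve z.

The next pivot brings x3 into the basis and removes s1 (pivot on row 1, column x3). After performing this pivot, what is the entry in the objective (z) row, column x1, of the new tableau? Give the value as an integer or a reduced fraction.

Pivot element is row 1, column x3: 1.
Normalize row 1: new (row 1, x1) = 3/1 = 3.
z-row ← z-row − (-5)·(new row 1): -9 − (-5)·3 = 6.

6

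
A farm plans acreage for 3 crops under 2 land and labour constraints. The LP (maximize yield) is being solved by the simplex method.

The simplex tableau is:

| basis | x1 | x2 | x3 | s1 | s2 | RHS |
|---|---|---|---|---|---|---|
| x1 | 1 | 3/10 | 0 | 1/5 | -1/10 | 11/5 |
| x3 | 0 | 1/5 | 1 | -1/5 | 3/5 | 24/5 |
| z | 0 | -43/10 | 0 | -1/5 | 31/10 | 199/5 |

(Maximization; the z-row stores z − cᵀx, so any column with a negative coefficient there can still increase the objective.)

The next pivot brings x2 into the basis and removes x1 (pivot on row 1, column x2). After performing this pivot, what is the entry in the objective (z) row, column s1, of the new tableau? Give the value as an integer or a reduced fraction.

8/3

Pivot element is row 1, column x2: 3/10.
Normalize row 1: new (row 1, s1) = (1/5)/(3/10) = 2/3.
z-row ← z-row − (-43/10)·(new row 1): -1/5 − (-43/10)·(2/3) = 8/3.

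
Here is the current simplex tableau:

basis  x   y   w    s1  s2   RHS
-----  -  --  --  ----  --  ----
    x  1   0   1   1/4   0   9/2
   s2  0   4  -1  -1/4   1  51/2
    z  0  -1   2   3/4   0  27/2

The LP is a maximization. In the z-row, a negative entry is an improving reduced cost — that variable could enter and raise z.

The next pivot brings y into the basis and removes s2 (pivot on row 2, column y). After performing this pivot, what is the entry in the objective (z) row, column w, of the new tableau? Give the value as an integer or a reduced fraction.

7/4

Pivot element is row 2, column y: 4.
Normalize row 2: new (row 2, w) = (-1)/4 = -1/4.
z-row ← z-row − (-1)·(new row 2): 2 − (-1)·(-1/4) = 7/4.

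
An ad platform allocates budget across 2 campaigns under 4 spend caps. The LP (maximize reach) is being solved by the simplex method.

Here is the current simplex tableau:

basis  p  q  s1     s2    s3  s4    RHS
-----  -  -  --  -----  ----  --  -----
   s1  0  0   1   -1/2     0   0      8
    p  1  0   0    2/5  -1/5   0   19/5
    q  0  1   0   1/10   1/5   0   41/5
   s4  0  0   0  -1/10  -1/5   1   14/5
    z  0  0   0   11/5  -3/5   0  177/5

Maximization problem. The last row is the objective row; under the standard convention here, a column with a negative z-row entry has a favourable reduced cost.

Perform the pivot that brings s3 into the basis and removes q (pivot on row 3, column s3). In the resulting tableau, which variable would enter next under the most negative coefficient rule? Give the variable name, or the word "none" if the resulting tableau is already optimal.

none

Pivot element 1/5. New z-row = old z-row − (-3/5)·(row 3/(1/5)).
Updated z-row coefficients: p: 0, q: 3, s1: 0, s2: 5/2, s3: 0, s4: 0.
No coefficient is strictly negative; the tableau after this pivot is optimal.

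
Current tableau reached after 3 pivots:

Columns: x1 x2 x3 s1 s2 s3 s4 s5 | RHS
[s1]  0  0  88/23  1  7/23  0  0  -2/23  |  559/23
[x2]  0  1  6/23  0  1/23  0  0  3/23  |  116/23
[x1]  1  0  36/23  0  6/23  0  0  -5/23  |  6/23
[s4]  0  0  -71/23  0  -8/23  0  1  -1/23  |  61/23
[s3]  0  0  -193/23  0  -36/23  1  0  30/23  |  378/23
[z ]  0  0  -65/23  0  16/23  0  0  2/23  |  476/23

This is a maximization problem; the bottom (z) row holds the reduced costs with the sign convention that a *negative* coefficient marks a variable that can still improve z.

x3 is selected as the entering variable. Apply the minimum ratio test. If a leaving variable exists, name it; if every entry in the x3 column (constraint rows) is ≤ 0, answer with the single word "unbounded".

x1

Ratios: row 1 (s1): (559/23)/(88/23) = 559/88; row 2 (x2): (116/23)/(6/23) = 58/3; row 3 (x1): (6/23)/(36/23) = 1/6; row 4 (s4): entry -71/23 ≤ 0, skip; row 5 (s3): entry -193/23 ≤ 0, skip.
Minimum ratio is in the x1 row, so x1 leaves.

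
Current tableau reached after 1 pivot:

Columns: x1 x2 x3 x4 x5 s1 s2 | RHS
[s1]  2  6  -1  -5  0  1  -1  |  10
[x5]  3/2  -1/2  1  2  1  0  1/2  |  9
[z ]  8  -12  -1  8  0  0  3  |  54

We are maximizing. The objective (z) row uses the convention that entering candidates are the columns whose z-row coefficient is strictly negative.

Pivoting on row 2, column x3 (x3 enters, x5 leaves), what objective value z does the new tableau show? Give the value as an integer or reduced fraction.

63

Minimum ratio for x3: 9/1 = 9.
z changes by −(z-row coeff of x3)·ratio = −(-1)·9 = 9.
New z = 54 + 9 = 63.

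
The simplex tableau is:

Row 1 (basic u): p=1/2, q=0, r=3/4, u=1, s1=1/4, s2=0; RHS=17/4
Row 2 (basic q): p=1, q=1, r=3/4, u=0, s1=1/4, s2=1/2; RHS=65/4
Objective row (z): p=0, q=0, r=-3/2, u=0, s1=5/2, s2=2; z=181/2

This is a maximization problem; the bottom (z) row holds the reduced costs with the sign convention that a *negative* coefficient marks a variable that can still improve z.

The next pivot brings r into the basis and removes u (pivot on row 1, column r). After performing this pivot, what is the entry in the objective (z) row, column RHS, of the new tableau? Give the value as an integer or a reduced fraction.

99

Pivot element is row 1, column r: 3/4.
Normalize row 1: new (row 1, RHS) = (17/4)/(3/4) = 17/3.
z-row ← z-row − (-3/2)·(new row 1): 181/2 − (-3/2)·(17/3) = 99.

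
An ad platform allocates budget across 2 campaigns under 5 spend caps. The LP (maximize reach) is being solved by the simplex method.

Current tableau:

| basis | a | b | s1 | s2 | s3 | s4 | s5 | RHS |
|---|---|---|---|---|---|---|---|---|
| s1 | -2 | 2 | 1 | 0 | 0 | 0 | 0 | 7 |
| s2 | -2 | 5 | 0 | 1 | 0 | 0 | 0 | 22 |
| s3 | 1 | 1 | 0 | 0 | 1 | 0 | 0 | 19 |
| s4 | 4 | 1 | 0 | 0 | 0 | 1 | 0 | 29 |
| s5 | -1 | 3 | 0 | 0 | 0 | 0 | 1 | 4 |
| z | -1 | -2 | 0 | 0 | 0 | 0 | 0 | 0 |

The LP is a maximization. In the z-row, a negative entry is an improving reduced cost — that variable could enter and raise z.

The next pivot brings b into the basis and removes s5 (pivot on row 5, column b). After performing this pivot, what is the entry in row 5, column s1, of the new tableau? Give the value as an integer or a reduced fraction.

0

Pivot element is row 5, column b: 3.
Normalize row 5: new (row 5, s1) = 0/3 = 0.
Row 5 is the pivot row, so the entry is 0.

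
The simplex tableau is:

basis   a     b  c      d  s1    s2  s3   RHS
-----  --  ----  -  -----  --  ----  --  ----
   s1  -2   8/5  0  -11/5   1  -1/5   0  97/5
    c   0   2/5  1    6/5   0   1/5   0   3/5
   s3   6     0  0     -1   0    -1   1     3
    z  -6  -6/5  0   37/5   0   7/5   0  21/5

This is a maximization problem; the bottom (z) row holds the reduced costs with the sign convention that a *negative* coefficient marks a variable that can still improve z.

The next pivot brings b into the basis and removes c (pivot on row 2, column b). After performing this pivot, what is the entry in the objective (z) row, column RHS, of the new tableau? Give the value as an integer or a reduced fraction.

6

Pivot element is row 2, column b: 2/5.
Normalize row 2: new (row 2, RHS) = (3/5)/(2/5) = 3/2.
z-row ← z-row − (-6/5)·(new row 2): 21/5 − (-6/5)·(3/2) = 6.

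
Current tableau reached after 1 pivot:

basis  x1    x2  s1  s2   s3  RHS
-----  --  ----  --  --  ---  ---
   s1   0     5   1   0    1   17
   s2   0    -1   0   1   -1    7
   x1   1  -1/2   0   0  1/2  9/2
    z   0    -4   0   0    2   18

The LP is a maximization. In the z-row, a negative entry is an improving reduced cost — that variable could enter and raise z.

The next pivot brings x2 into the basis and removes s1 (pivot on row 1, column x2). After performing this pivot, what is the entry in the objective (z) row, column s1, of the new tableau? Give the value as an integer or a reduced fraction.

4/5

Pivot element is row 1, column x2: 5.
Normalize row 1: new (row 1, s1) = 1/5 = 1/5.
z-row ← z-row − (-4)·(new row 1): 0 − (-4)·(1/5) = 4/5.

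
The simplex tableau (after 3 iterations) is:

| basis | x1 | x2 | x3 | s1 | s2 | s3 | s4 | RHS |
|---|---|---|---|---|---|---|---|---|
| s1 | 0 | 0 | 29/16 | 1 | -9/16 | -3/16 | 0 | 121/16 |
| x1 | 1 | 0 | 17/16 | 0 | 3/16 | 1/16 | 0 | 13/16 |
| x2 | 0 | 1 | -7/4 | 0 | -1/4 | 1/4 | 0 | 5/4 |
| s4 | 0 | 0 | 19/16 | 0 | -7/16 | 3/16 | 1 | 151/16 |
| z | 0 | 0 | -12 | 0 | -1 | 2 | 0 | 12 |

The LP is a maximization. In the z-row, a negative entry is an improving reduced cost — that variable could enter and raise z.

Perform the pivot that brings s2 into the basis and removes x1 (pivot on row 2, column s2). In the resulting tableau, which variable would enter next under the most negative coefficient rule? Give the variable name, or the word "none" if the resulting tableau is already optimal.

Pivot element 3/16. New z-row = old z-row − (-1)·(row 2/(3/16)).
Updated z-row coefficients: x1: 16/3, x2: 0, x3: -19/3, s1: 0, s2: 0, s3: 7/3, s4: 0.
The most negative is -19/3 in column x3, so x3 would enter next.

x3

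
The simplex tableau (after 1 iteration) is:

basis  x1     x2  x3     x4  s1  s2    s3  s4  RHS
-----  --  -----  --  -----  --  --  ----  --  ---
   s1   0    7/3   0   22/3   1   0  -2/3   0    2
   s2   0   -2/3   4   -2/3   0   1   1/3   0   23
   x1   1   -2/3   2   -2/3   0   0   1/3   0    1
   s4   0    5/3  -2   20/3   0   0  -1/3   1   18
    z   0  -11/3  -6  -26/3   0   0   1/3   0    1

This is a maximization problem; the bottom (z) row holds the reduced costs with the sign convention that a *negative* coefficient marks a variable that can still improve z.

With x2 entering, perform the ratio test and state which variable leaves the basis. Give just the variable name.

s1

Ratios: row 1 (s1): 2/(7/3) = 6/7; row 2 (s2): entry -2/3 ≤ 0, skip; row 3 (x1): entry -2/3 ≤ 0, skip; row 4 (s4): 18/(5/3) = 54/5.
Minimum ratio 6/7 is in the s1 row, so s1 leaves.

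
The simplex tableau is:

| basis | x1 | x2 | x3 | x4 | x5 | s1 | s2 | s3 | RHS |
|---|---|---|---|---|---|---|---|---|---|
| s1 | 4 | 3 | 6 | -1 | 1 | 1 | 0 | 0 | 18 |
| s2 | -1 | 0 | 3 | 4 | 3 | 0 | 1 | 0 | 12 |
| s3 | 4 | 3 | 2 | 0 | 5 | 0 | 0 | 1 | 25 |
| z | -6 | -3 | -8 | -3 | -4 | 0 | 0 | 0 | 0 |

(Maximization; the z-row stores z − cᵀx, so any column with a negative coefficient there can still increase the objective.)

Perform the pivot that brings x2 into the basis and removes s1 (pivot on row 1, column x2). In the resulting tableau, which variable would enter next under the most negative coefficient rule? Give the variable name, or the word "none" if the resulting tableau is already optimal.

Pivot element 3. New z-row = old z-row − (-3)·(row 1/3).
Updated z-row coefficients: x1: -2, x2: 0, x3: -2, x4: -4, x5: -3, s1: 1, s2: 0, s3: 0.
The most negative is -4 in column x4, so x4 would enter next.

x4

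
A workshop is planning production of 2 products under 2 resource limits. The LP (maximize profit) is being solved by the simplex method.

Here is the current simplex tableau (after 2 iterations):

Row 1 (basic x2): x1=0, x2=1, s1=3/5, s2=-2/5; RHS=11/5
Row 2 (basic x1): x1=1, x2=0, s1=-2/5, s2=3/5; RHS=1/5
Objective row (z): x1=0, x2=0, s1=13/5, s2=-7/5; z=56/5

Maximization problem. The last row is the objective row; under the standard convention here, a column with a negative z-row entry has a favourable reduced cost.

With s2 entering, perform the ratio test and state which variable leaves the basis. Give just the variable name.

Ratios: row 1 (x2): entry -2/5 ≤ 0, skip; row 2 (x1): (1/5)/(3/5) = 1/3.
Minimum ratio 1/3 is in the x1 row, so x1 leaves.

x1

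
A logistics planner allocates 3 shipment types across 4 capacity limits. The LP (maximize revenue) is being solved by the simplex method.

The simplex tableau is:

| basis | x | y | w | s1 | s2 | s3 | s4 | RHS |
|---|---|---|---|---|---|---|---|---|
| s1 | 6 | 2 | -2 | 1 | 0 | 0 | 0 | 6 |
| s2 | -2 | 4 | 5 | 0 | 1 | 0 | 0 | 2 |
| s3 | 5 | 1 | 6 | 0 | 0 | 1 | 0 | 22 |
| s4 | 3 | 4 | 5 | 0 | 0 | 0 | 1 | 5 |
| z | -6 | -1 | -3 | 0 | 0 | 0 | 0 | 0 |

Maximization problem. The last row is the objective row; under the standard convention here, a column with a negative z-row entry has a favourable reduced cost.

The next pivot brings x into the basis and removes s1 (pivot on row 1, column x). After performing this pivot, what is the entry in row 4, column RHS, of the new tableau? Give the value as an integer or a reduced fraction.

Pivot element is row 1, column x: 6.
Normalize row 1: new (row 1, RHS) = 6/6 = 1.
row 4 ← row 4 − 3·(new row 1): 5 − 3·1 = 2.

2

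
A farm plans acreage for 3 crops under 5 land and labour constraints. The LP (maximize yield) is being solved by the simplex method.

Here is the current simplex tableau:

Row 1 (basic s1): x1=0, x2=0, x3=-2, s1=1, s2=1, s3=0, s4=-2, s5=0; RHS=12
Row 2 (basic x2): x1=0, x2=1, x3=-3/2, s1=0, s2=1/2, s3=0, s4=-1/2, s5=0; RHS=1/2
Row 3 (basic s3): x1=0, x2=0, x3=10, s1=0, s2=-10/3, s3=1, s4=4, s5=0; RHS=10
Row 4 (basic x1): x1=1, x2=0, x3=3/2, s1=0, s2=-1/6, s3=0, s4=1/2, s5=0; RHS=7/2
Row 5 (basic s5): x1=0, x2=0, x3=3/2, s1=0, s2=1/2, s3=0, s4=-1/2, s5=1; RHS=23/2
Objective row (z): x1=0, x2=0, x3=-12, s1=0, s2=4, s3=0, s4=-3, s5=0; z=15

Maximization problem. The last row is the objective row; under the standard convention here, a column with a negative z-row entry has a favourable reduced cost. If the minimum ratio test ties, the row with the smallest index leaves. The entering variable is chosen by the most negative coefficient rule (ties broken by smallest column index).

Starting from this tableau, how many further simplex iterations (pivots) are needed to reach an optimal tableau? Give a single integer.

1

pivot: x3 in, s3 out → z = 27
No improving column remains; optimal.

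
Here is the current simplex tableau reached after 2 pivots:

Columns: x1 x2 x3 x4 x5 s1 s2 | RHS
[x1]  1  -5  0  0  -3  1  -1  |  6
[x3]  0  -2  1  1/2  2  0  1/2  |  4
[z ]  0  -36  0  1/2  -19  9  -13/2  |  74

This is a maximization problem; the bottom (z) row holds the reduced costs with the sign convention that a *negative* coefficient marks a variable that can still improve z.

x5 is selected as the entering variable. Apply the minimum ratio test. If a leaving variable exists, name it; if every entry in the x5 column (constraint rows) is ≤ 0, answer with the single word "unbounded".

Ratios: row 1 (x1): entry -3 ≤ 0, skip; row 2 (x3): 4/2 = 2.
Minimum ratio is in the x3 row, so x3 leaves.

x3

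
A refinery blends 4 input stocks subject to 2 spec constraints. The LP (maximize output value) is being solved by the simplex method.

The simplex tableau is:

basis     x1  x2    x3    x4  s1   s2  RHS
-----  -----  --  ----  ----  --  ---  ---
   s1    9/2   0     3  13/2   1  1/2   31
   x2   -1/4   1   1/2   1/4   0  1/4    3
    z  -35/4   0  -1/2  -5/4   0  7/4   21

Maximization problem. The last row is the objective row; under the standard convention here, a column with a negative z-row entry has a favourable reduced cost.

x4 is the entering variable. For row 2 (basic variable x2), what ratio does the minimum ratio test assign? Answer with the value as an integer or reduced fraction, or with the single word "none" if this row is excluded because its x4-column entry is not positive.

Ratio = RHS / (x4 entry) = 3 / (1/4) = 12.

12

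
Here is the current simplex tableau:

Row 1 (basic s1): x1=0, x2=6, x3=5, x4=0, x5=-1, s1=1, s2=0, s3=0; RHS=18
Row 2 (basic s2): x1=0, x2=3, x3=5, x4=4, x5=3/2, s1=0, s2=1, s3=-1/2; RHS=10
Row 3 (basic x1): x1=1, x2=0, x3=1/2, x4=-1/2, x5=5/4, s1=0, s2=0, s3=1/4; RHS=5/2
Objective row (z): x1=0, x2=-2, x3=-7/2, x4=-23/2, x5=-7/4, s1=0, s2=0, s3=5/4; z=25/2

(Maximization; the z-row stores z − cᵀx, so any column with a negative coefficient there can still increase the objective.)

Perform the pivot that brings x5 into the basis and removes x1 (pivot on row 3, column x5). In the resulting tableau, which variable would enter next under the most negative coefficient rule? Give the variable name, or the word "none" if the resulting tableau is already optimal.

x4

Pivot element 5/4. New z-row = old z-row − (-7/4)·(row 3/(5/4)).
Updated z-row coefficients: x1: 7/5, x2: -2, x3: -14/5, x4: -61/5, x5: 0, s1: 0, s2: 0, s3: 8/5.
The most negative is -61/5 in column x4, so x4 would enter next.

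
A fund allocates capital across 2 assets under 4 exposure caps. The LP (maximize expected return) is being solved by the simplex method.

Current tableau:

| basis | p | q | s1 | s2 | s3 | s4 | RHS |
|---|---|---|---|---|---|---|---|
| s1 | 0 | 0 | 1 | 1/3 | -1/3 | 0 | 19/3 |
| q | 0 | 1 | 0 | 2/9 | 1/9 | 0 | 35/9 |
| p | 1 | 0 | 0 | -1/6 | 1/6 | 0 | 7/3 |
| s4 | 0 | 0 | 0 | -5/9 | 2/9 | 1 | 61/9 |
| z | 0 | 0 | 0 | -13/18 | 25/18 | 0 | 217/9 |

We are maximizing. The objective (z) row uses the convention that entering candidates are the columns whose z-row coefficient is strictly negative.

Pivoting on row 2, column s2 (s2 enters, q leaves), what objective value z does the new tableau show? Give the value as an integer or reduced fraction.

147/4

Minimum ratio for s2: (35/9)/(2/9) = 35/2.
z changes by −(z-row coeff of s2)·ratio = −(-13/18)·(35/2) = 455/36.
New z = 217/9 + (455/36) = 147/4.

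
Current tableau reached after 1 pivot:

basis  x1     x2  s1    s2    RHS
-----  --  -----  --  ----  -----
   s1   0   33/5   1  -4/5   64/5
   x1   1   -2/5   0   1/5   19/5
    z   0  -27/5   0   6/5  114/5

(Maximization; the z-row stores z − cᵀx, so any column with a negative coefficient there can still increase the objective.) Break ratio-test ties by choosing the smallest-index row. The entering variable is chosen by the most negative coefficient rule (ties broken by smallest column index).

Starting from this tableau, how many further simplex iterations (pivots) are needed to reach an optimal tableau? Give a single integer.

pivot: x2 in, s1 out → z = 366/11
No improving column remains; optimal.

1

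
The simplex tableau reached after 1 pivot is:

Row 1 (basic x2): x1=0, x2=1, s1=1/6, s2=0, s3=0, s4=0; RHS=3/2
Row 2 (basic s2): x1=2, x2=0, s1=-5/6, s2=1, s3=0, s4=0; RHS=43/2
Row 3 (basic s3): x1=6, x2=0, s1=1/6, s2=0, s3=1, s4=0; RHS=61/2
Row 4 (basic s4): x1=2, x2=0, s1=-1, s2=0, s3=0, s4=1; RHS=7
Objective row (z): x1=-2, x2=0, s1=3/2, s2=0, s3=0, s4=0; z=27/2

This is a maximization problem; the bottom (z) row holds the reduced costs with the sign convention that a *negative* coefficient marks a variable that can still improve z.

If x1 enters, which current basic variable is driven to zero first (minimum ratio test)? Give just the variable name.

s4

Ratios: row 1 (x2): entry 0 ≤ 0, skip; row 2 (s2): (43/2)/2 = 43/4; row 3 (s3): (61/2)/6 = 61/12; row 4 (s4): 7/2 = 7/2.
Minimum ratio 7/2 is in the s4 row, so s4 leaves.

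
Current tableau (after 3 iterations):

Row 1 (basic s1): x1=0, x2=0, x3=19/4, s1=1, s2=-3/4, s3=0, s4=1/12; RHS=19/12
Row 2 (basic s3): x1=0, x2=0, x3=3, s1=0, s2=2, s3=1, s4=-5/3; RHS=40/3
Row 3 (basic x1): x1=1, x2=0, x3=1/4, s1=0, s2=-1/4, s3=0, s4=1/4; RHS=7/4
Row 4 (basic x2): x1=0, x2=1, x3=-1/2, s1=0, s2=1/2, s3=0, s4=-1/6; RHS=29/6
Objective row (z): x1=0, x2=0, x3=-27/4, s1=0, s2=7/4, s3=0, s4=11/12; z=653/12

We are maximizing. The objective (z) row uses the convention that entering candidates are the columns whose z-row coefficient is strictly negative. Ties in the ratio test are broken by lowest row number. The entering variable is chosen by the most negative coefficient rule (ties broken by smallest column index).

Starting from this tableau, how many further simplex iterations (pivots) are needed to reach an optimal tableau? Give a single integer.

1

pivot: x3 in, s1 out → z = 170/3
No improving column remains; optimal.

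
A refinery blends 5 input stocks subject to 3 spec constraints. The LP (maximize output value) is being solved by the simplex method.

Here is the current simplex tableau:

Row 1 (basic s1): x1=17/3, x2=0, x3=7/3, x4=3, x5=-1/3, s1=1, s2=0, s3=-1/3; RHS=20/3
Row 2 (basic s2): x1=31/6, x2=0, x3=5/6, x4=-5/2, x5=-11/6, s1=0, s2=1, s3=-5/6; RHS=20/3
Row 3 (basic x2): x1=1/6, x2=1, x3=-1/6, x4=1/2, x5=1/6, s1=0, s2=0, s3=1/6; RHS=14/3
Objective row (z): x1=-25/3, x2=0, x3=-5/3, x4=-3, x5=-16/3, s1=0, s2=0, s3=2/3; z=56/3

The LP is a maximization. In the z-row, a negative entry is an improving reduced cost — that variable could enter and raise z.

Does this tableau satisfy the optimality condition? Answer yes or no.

no

Column x1 has objective-row coefficient -25/3, which is negative; an improving pivot exists, so not yet optimal.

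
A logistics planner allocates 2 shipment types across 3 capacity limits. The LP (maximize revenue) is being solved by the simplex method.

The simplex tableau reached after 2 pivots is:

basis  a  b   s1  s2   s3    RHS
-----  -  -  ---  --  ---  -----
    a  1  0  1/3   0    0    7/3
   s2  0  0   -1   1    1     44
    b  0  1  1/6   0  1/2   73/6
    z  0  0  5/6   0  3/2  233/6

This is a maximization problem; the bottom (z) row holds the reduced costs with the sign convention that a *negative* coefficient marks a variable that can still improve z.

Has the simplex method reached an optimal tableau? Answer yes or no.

yes

No objective-row coefficient is strictly negative, so no entering variable exists; the tableau is optimal.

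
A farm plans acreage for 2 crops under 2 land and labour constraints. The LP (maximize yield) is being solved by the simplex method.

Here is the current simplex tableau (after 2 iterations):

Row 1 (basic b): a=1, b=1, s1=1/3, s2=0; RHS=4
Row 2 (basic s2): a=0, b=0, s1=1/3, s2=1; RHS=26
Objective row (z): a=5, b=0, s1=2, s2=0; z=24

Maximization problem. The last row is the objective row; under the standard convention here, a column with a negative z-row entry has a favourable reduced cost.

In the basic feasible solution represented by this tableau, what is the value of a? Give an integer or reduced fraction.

a is nonbasic (not in the basis column), so its value in the current BFS is 0.

0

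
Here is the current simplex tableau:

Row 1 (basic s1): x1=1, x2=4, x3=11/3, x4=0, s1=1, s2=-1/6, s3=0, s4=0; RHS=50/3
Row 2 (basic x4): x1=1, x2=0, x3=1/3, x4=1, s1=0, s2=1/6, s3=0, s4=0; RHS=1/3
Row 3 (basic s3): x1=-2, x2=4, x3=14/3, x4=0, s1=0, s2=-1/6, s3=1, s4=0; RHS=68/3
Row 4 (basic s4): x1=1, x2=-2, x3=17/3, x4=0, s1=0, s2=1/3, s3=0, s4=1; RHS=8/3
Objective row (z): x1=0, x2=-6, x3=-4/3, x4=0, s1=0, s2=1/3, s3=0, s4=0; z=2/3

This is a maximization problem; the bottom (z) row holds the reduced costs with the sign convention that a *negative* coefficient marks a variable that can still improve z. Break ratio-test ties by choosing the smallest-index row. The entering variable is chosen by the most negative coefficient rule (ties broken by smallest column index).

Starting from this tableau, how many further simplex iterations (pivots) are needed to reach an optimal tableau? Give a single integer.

pivot: x2 in, s1 out → z = 77/3
No improving column remains; optimal.

1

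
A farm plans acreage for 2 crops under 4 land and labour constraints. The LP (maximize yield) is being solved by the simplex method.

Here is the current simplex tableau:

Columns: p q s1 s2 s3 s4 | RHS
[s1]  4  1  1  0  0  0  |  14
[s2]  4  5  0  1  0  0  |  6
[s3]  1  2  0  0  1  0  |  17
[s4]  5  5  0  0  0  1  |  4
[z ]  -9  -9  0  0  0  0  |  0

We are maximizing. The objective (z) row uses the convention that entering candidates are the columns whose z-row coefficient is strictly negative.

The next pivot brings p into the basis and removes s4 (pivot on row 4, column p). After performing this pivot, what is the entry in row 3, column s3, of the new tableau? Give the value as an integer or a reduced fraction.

Pivot element is row 4, column p: 5.
Normalize row 4: new (row 4, s3) = 0/5 = 0.
row 3 ← row 3 − 1·(new row 4): 1 − 1·0 = 1.

1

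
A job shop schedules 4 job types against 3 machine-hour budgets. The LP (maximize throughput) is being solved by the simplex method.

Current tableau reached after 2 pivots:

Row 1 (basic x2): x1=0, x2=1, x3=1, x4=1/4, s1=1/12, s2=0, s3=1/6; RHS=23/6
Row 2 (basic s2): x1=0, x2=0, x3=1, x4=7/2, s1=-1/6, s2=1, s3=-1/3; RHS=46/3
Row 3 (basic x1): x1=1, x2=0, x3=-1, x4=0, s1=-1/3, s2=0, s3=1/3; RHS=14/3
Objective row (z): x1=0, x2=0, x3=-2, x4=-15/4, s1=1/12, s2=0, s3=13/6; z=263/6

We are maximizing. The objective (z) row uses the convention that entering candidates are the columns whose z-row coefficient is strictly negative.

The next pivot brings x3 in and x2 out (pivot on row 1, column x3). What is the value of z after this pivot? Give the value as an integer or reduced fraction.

Minimum ratio for x3: (23/6)/1 = 23/6.
z changes by −(z-row coeff of x3)·ratio = −(-2)·(23/6) = 23/3.
New z = 263/6 + (23/3) = 103/2.

103/2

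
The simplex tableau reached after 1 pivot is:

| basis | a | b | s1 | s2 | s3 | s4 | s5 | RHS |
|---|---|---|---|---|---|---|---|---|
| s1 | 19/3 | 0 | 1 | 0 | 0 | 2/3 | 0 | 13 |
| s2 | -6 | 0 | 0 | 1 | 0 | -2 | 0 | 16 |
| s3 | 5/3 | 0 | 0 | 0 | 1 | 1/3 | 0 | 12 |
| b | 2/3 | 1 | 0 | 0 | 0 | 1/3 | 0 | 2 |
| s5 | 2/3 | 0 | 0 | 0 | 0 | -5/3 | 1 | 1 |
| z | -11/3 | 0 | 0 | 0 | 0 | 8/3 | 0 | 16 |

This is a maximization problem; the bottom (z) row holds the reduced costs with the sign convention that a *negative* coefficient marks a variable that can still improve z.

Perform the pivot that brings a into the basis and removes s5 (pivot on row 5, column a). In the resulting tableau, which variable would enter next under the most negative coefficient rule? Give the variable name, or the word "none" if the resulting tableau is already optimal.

s4

Pivot element 2/3. New z-row = old z-row − (-11/3)·(row 5/(2/3)).
Updated z-row coefficients: a: 0, b: 0, s1: 0, s2: 0, s3: 0, s4: -13/2, s5: 11/2.
The most negative is -13/2 in column s4, so s4 would enter next.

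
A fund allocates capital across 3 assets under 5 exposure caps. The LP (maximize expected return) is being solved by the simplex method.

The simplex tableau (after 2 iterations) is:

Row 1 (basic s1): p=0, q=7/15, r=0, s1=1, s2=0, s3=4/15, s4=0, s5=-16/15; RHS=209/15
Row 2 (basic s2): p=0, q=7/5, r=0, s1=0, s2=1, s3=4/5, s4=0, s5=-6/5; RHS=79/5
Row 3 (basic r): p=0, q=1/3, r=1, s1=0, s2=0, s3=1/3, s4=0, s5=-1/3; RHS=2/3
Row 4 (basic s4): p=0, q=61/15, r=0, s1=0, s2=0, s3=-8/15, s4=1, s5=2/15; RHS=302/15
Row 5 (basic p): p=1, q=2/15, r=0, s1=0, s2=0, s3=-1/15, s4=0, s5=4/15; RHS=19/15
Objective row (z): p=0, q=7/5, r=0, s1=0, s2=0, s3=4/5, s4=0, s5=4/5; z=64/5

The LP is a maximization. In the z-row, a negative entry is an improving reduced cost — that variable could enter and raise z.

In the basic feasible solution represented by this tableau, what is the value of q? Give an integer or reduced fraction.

q is nonbasic (not in the basis column), so its value in the current BFS is 0.

0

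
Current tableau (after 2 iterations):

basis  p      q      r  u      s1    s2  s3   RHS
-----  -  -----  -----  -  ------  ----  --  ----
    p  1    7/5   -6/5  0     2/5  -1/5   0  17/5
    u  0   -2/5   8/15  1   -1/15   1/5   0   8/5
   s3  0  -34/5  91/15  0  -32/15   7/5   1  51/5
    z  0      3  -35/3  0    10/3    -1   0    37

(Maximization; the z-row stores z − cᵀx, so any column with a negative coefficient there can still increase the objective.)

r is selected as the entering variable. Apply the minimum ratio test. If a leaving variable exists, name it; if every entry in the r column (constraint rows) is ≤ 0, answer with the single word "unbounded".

s3

Ratios: row 1 (p): entry -6/5 ≤ 0, skip; row 2 (u): (8/5)/(8/15) = 3; row 3 (s3): (51/5)/(91/15) = 153/91.
Minimum ratio is in the s3 row, so s3 leaves.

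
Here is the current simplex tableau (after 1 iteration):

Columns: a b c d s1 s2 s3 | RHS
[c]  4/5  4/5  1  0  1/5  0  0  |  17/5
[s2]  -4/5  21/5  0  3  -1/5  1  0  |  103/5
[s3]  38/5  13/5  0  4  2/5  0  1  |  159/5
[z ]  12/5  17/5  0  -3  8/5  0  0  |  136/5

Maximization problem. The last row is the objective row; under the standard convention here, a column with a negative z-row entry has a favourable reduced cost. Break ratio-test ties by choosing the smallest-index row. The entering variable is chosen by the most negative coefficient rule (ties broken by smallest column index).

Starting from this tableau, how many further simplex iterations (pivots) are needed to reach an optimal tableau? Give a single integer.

1

pivot: d in, s2 out → z = 239/5
No improving column remains; optimal.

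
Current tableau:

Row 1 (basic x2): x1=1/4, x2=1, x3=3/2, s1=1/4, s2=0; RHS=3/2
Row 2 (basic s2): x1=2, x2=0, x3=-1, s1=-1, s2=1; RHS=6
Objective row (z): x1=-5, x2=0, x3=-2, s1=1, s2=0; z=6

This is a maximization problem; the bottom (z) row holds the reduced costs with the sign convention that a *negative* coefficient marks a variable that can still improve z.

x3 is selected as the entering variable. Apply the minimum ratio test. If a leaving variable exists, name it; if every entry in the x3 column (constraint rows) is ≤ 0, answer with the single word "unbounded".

Ratios: row 1 (x2): (3/2)/(3/2) = 1; row 2 (s2): entry -1 ≤ 0, skip.
Minimum ratio is in the x2 row, so x2 leaves.

x2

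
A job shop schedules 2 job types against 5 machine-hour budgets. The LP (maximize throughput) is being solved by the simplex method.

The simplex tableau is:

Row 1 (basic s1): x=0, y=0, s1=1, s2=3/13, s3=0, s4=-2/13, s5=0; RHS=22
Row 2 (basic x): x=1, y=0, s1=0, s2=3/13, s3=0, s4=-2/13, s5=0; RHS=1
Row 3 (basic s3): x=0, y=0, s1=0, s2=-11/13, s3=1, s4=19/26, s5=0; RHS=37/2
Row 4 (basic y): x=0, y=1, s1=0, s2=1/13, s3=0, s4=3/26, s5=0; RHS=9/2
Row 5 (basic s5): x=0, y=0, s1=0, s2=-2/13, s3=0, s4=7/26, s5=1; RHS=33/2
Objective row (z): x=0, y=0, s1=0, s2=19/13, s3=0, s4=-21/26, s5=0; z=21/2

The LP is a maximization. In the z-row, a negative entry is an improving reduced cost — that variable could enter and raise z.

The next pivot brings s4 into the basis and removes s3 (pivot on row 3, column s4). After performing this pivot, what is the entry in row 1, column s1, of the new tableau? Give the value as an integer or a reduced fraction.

Pivot element is row 3, column s4: 19/26.
Normalize row 3: new (row 3, s1) = 0/(19/26) = 0.
row 1 ← row 1 − (-2/13)·(new row 3): 1 − (-2/13)·0 = 1.

1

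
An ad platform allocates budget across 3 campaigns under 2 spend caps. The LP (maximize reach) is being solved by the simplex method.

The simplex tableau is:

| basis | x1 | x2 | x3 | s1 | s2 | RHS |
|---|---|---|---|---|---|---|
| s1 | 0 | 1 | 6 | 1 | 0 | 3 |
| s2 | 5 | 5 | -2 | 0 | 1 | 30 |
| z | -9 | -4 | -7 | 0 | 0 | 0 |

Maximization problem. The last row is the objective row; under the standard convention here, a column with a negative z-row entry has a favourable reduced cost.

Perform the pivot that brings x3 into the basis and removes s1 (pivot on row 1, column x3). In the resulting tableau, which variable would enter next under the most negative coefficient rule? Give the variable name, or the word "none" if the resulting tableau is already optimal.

x1

Pivot element 6. New z-row = old z-row − (-7)·(row 1/6).
Updated z-row coefficients: x1: -9, x2: -17/6, x3: 0, s1: 7/6, s2: 0.
The most negative is -9 in column x1, so x1 would enter next.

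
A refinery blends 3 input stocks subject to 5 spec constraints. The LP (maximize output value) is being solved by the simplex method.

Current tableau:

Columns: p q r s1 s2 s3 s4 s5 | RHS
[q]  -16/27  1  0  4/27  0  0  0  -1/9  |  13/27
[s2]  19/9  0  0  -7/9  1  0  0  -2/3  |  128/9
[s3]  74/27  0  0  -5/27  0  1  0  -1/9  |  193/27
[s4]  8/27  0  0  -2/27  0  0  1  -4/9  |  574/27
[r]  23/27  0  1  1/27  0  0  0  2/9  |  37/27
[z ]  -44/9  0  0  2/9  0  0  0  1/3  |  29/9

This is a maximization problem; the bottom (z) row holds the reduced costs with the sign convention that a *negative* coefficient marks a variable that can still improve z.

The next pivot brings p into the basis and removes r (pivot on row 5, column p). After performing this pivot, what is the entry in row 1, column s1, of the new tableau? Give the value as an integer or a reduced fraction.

Pivot element is row 5, column p: 23/27.
Normalize row 5: new (row 5, s1) = (1/27)/(23/27) = 1/23.
row 1 ← row 1 − (-16/27)·(new row 5): 4/27 − (-16/27)·(1/23) = 4/23.

4/23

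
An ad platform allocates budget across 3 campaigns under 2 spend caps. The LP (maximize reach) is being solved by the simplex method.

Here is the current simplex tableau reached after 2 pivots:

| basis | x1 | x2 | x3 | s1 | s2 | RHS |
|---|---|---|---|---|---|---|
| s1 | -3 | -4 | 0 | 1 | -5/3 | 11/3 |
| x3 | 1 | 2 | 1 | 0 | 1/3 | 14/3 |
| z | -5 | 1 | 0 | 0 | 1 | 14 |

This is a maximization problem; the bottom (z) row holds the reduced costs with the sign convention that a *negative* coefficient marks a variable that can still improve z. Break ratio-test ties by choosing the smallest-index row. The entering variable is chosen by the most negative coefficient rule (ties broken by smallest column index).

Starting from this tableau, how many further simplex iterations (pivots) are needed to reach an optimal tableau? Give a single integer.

pivot: x1 in, x3 out → z = 112/3
No improving column remains; optimal.

1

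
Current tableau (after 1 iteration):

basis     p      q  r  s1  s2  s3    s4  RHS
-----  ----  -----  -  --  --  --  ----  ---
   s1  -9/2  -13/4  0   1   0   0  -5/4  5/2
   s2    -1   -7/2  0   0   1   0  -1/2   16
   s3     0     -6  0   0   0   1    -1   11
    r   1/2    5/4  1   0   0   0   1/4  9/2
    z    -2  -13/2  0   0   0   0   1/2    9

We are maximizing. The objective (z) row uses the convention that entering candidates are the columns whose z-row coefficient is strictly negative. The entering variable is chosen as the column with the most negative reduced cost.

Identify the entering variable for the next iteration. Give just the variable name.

q

Objective-row coefficients: p: -2, q: -13/2, r: 0, s1: 0, s2: 0, s3: 0, s4: 1/2.
The most negative is -13/2 in column q, so q enters.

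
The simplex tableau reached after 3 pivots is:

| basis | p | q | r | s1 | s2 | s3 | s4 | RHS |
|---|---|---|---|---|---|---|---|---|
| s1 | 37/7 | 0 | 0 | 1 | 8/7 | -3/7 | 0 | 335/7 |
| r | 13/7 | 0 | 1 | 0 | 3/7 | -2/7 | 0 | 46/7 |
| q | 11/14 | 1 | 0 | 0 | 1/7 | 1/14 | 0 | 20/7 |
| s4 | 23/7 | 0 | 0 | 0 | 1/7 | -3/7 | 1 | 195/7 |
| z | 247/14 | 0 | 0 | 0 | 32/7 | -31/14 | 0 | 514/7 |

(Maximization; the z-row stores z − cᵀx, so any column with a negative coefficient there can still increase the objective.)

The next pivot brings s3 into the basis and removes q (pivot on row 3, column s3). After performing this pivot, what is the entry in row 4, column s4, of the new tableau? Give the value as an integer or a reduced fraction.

Pivot element is row 3, column s3: 1/14.
Normalize row 3: new (row 3, s4) = 0/(1/14) = 0.
row 4 ← row 4 − (-3/7)·(new row 3): 1 − (-3/7)·0 = 1.

1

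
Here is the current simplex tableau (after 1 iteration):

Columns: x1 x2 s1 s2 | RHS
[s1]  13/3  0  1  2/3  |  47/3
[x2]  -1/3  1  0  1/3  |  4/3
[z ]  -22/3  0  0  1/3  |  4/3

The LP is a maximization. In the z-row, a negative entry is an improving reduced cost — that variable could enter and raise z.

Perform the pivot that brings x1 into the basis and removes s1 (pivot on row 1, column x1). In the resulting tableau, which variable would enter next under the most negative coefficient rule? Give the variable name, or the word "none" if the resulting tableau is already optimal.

none

Pivot element 13/3. New z-row = old z-row − (-22/3)·(row 1/(13/3)).
Updated z-row coefficients: x1: 0, x2: 0, s1: 22/13, s2: 19/13.
No coefficient is strictly negative; the tableau after this pivot is optimal.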